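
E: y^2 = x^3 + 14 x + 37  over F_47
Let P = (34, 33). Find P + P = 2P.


Doubling: s = (3 x1^2 + a) / (2 y1)
s = (3*34^2 + 14) / (2*33) mod 47 = 20
x3 = s^2 - 2 x1 mod 47 = 20^2 - 2*34 = 3
y3 = s (x1 - x3) - y1 mod 47 = 20 * (34 - 3) - 33 = 23

2P = (3, 23)


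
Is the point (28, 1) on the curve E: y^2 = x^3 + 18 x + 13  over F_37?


Check whether y^2 = x^3 + 18 x + 13 (mod 37) for (x, y) = (28, 1).
LHS: y^2 = 1^2 mod 37 = 1
RHS: x^3 + 18 x + 13 = 28^3 + 18*28 + 13 mod 37 = 10
LHS != RHS

No, not on the curve


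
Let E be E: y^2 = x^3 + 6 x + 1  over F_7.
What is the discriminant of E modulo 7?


4 a^3 + 27 b^2 = 4*6^3 + 27*1^2 = 864 + 27 = 891
Delta = -16 * (891) = -14256
Delta mod 7 = 3

Delta = 3 (mod 7)


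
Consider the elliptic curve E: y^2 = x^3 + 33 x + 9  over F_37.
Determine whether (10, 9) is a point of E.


Check whether y^2 = x^3 + 33 x + 9 (mod 37) for (x, y) = (10, 9).
LHS: y^2 = 9^2 mod 37 = 7
RHS: x^3 + 33 x + 9 = 10^3 + 33*10 + 9 mod 37 = 7
LHS = RHS

Yes, on the curve


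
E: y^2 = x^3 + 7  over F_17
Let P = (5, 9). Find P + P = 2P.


Doubling: s = (3 x1^2 + a) / (2 y1)
s = (3*5^2 + 0) / (2*9) mod 17 = 7
x3 = s^2 - 2 x1 mod 17 = 7^2 - 2*5 = 5
y3 = s (x1 - x3) - y1 mod 17 = 7 * (5 - 5) - 9 = 8

2P = (5, 8)


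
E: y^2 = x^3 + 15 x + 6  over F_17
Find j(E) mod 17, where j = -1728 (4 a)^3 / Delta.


Delta = -16(4 a^3 + 27 b^2) mod 17 = 5
-1728 * (4 a)^3 = -1728 * (4*15)^3 mod 17 = 5
j = 5 * 5^(-1) mod 17 = 1

j = 1 (mod 17)


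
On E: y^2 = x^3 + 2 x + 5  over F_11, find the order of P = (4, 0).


Compute successive multiples of P until we hit O:
  1P = (4, 0)
  2P = O

ord(P) = 2


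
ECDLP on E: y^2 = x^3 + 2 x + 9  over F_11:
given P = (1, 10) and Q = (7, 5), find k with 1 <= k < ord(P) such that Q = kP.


Enumerate multiples of P until we hit Q = (7, 5):
  1P = (1, 10)
  2P = (7, 5)
Match found at i = 2.

k = 2


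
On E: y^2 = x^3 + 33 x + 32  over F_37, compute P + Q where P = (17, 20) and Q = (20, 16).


P != Q, so use the chord formula.
s = (y2 - y1) / (x2 - x1) = (33) / (3) mod 37 = 11
x3 = s^2 - x1 - x2 mod 37 = 11^2 - 17 - 20 = 10
y3 = s (x1 - x3) - y1 mod 37 = 11 * (17 - 10) - 20 = 20

P + Q = (10, 20)


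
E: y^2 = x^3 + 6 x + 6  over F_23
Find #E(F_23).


For each x in F_23, count y with y^2 = x^3 + 6 x + 6 mod 23:
  x = 0: RHS = 6, y in [11, 12]  -> 2 point(s)
  x = 1: RHS = 13, y in [6, 17]  -> 2 point(s)
  x = 2: RHS = 3, y in [7, 16]  -> 2 point(s)
  x = 4: RHS = 2, y in [5, 18]  -> 2 point(s)
  x = 5: RHS = 0, y in [0]  -> 1 point(s)
  x = 7: RHS = 0, y in [0]  -> 1 point(s)
  x = 10: RHS = 8, y in [10, 13]  -> 2 point(s)
  x = 11: RHS = 0, y in [0]  -> 1 point(s)
  x = 12: RHS = 12, y in [9, 14]  -> 2 point(s)
  x = 13: RHS = 4, y in [2, 21]  -> 2 point(s)
  x = 16: RHS = 12, y in [9, 14]  -> 2 point(s)
  x = 18: RHS = 12, y in [9, 14]  -> 2 point(s)
  x = 21: RHS = 9, y in [3, 20]  -> 2 point(s)
Affine points: 23. Add the point at infinity: total = 24.

#E(F_23) = 24


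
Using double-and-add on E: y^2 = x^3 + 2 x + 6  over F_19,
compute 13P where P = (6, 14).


k = 13 = 1101_2 (binary, LSB first: 1011)
Double-and-add from P = (6, 14):
  bit 0 = 1: acc = O + (6, 14) = (6, 14)
  bit 1 = 0: acc unchanged = (6, 14)
  bit 2 = 1: acc = (6, 14) + (16, 12) = (13, 14)
  bit 3 = 1: acc = (13, 14) + (10, 0) = (3, 1)

13P = (3, 1)


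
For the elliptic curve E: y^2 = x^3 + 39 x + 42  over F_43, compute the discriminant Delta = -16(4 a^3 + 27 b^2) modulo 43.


4 a^3 + 27 b^2 = 4*39^3 + 27*42^2 = 237276 + 47628 = 284904
Delta = -16 * (284904) = -4558464
Delta mod 43 = 9

Delta = 9 (mod 43)


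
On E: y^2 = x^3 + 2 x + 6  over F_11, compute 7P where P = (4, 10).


k = 7 = 111_2 (binary, LSB first: 111)
Double-and-add from P = (4, 10):
  bit 0 = 1: acc = O + (4, 10) = (4, 10)
  bit 1 = 1: acc = (4, 10) + (1, 3) = (9, 4)
  bit 2 = 1: acc = (9, 4) + (10, 6) = (7, 0)

7P = (7, 0)


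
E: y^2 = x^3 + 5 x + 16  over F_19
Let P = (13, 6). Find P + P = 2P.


Doubling: s = (3 x1^2 + a) / (2 y1)
s = (3*13^2 + 5) / (2*6) mod 19 = 11
x3 = s^2 - 2 x1 mod 19 = 11^2 - 2*13 = 0
y3 = s (x1 - x3) - y1 mod 19 = 11 * (13 - 0) - 6 = 4

2P = (0, 4)


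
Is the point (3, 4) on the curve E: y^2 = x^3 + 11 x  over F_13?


Check whether y^2 = x^3 + 11 x + 0 (mod 13) for (x, y) = (3, 4).
LHS: y^2 = 4^2 mod 13 = 3
RHS: x^3 + 11 x + 0 = 3^3 + 11*3 + 0 mod 13 = 8
LHS != RHS

No, not on the curve


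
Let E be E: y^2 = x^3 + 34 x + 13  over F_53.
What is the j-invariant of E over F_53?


Delta = -16(4 a^3 + 27 b^2) mod 53 = 3
-1728 * (4 a)^3 = -1728 * (4*34)^3 mod 53 = 6
j = 6 * 3^(-1) mod 53 = 2

j = 2 (mod 53)


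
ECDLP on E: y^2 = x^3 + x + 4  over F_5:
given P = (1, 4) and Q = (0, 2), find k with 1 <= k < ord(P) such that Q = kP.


Enumerate multiples of P until we hit Q = (0, 2):
  1P = (1, 4)
  2P = (2, 3)
  3P = (3, 3)
  4P = (0, 3)
  5P = (0, 2)
Match found at i = 5.

k = 5


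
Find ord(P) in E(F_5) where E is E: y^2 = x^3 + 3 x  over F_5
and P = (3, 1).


Compute successive multiples of P until we hit O:
  1P = (3, 1)
  2P = (4, 4)
  3P = (2, 2)
  4P = (1, 2)
  5P = (0, 0)
  6P = (1, 3)
  7P = (2, 3)
  8P = (4, 1)
  ... (continuing to 10P)
  10P = O

ord(P) = 10


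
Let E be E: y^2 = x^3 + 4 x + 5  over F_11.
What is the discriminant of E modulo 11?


4 a^3 + 27 b^2 = 4*4^3 + 27*5^2 = 256 + 675 = 931
Delta = -16 * (931) = -14896
Delta mod 11 = 9

Delta = 9 (mod 11)


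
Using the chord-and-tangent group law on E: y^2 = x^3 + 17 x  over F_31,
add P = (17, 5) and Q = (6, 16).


P != Q, so use the chord formula.
s = (y2 - y1) / (x2 - x1) = (11) / (20) mod 31 = 30
x3 = s^2 - x1 - x2 mod 31 = 30^2 - 17 - 6 = 9
y3 = s (x1 - x3) - y1 mod 31 = 30 * (17 - 9) - 5 = 18

P + Q = (9, 18)


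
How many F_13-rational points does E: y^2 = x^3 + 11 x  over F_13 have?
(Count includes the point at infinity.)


For each x in F_13, count y with y^2 = x^3 + 11 x + 0 mod 13:
  x = 0: RHS = 0, y in [0]  -> 1 point(s)
  x = 1: RHS = 12, y in [5, 8]  -> 2 point(s)
  x = 2: RHS = 4, y in [2, 11]  -> 2 point(s)
  x = 4: RHS = 4, y in [2, 11]  -> 2 point(s)
  x = 6: RHS = 9, y in [3, 10]  -> 2 point(s)
  x = 7: RHS = 4, y in [2, 11]  -> 2 point(s)
  x = 9: RHS = 9, y in [3, 10]  -> 2 point(s)
  x = 11: RHS = 9, y in [3, 10]  -> 2 point(s)
  x = 12: RHS = 1, y in [1, 12]  -> 2 point(s)
Affine points: 17. Add the point at infinity: total = 18.

#E(F_13) = 18


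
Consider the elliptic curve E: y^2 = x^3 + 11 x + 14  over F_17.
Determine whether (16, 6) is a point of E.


Check whether y^2 = x^3 + 11 x + 14 (mod 17) for (x, y) = (16, 6).
LHS: y^2 = 6^2 mod 17 = 2
RHS: x^3 + 11 x + 14 = 16^3 + 11*16 + 14 mod 17 = 2
LHS = RHS

Yes, on the curve


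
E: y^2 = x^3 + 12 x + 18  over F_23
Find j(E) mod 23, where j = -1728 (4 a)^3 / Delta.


Delta = -16(4 a^3 + 27 b^2) mod 23 = 2
-1728 * (4 a)^3 = -1728 * (4*12)^3 mod 23 = 22
j = 22 * 2^(-1) mod 23 = 11

j = 11 (mod 23)


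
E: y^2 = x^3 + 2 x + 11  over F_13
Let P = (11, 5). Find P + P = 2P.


Doubling: s = (3 x1^2 + a) / (2 y1)
s = (3*11^2 + 2) / (2*5) mod 13 = 4
x3 = s^2 - 2 x1 mod 13 = 4^2 - 2*11 = 7
y3 = s (x1 - x3) - y1 mod 13 = 4 * (11 - 7) - 5 = 11

2P = (7, 11)


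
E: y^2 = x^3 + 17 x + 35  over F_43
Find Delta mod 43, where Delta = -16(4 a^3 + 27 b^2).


4 a^3 + 27 b^2 = 4*17^3 + 27*35^2 = 19652 + 33075 = 52727
Delta = -16 * (52727) = -843632
Delta mod 43 = 28

Delta = 28 (mod 43)


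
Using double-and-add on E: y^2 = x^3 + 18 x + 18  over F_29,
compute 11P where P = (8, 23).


k = 11 = 1011_2 (binary, LSB first: 1101)
Double-and-add from P = (8, 23):
  bit 0 = 1: acc = O + (8, 23) = (8, 23)
  bit 1 = 1: acc = (8, 23) + (22, 19) = (5, 1)
  bit 2 = 0: acc unchanged = (5, 1)
  bit 3 = 1: acc = (5, 1) + (21, 0) = (26, 13)

11P = (26, 13)


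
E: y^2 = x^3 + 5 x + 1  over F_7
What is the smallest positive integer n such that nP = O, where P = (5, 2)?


Compute successive multiples of P until we hit O:
  1P = (5, 2)
  2P = (5, 5)
  3P = O

ord(P) = 3


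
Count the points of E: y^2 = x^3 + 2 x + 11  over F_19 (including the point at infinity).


For each x in F_19, count y with y^2 = x^3 + 2 x + 11 mod 19:
  x = 0: RHS = 11, y in [7, 12]  -> 2 point(s)
  x = 2: RHS = 4, y in [2, 17]  -> 2 point(s)
  x = 3: RHS = 6, y in [5, 14]  -> 2 point(s)
  x = 4: RHS = 7, y in [8, 11]  -> 2 point(s)
  x = 6: RHS = 11, y in [7, 12]  -> 2 point(s)
  x = 7: RHS = 7, y in [8, 11]  -> 2 point(s)
  x = 8: RHS = 7, y in [8, 11]  -> 2 point(s)
  x = 9: RHS = 17, y in [6, 13]  -> 2 point(s)
  x = 10: RHS = 5, y in [9, 10]  -> 2 point(s)
  x = 13: RHS = 11, y in [7, 12]  -> 2 point(s)
  x = 14: RHS = 9, y in [3, 16]  -> 2 point(s)
  x = 16: RHS = 16, y in [4, 15]  -> 2 point(s)
Affine points: 24. Add the point at infinity: total = 25.

#E(F_19) = 25


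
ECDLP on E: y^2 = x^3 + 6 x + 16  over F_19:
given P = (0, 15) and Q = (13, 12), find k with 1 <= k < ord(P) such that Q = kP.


Enumerate multiples of P until we hit Q = (13, 12):
  1P = (0, 15)
  2P = (16, 16)
  3P = (1, 17)
  4P = (3, 17)
  5P = (8, 5)
  6P = (9, 1)
  7P = (15, 2)
  8P = (11, 11)
  9P = (13, 7)
  10P = (12, 7)
  11P = (18, 16)
  12P = (2, 6)
  13P = (4, 3)
  14P = (5, 0)
  15P = (4, 16)
  16P = (2, 13)
  17P = (18, 3)
  18P = (12, 12)
  19P = (13, 12)
Match found at i = 19.

k = 19


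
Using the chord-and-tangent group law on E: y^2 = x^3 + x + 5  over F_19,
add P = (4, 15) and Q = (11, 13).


P != Q, so use the chord formula.
s = (y2 - y1) / (x2 - x1) = (17) / (7) mod 19 = 16
x3 = s^2 - x1 - x2 mod 19 = 16^2 - 4 - 11 = 13
y3 = s (x1 - x3) - y1 mod 19 = 16 * (4 - 13) - 15 = 12

P + Q = (13, 12)


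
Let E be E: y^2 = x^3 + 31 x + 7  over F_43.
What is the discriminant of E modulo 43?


4 a^3 + 27 b^2 = 4*31^3 + 27*7^2 = 119164 + 1323 = 120487
Delta = -16 * (120487) = -1927792
Delta mod 43 = 27

Delta = 27 (mod 43)


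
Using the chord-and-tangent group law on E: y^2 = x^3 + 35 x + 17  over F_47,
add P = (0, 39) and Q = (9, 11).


P != Q, so use the chord formula.
s = (y2 - y1) / (x2 - x1) = (19) / (9) mod 47 = 23
x3 = s^2 - x1 - x2 mod 47 = 23^2 - 0 - 9 = 3
y3 = s (x1 - x3) - y1 mod 47 = 23 * (0 - 3) - 39 = 33

P + Q = (3, 33)


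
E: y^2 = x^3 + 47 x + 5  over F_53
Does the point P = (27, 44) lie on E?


Check whether y^2 = x^3 + 47 x + 5 (mod 53) for (x, y) = (27, 44).
LHS: y^2 = 44^2 mod 53 = 28
RHS: x^3 + 47 x + 5 = 27^3 + 47*27 + 5 mod 53 = 22
LHS != RHS

No, not on the curve


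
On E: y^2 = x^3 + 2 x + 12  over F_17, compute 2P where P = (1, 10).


Doubling: s = (3 x1^2 + a) / (2 y1)
s = (3*1^2 + 2) / (2*10) mod 17 = 13
x3 = s^2 - 2 x1 mod 17 = 13^2 - 2*1 = 14
y3 = s (x1 - x3) - y1 mod 17 = 13 * (1 - 14) - 10 = 8

2P = (14, 8)


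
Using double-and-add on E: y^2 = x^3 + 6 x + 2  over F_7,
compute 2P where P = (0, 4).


k = 2 = 10_2 (binary, LSB first: 01)
Double-and-add from P = (0, 4):
  bit 0 = 0: acc unchanged = O
  bit 1 = 1: acc = O + (1, 4) = (1, 4)

2P = (1, 4)


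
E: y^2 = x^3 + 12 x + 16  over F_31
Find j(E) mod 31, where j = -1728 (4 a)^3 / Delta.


Delta = -16(4 a^3 + 27 b^2) mod 31 = 1
-1728 * (4 a)^3 = -1728 * (4*12)^3 mod 31 = 27
j = 27 * 1^(-1) mod 31 = 27

j = 27 (mod 31)


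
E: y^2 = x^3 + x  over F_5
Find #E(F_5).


For each x in F_5, count y with y^2 = x^3 + 1 x + 0 mod 5:
  x = 0: RHS = 0, y in [0]  -> 1 point(s)
  x = 2: RHS = 0, y in [0]  -> 1 point(s)
  x = 3: RHS = 0, y in [0]  -> 1 point(s)
Affine points: 3. Add the point at infinity: total = 4.

#E(F_5) = 4


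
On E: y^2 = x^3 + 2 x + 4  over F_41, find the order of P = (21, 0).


Compute successive multiples of P until we hit O:
  1P = (21, 0)
  2P = O

ord(P) = 2


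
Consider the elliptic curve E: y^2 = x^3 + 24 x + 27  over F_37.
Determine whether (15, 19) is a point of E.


Check whether y^2 = x^3 + 24 x + 27 (mod 37) for (x, y) = (15, 19).
LHS: y^2 = 19^2 mod 37 = 28
RHS: x^3 + 24 x + 27 = 15^3 + 24*15 + 27 mod 37 = 25
LHS != RHS

No, not on the curve


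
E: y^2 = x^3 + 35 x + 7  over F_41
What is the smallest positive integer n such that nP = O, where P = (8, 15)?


Compute successive multiples of P until we hit O:
  1P = (8, 15)
  2P = (29, 27)
  3P = (6, 33)
  4P = (26, 24)
  5P = (38, 11)
  6P = (28, 15)
  7P = (5, 26)
  8P = (5, 15)
  ... (continuing to 15P)
  15P = O

ord(P) = 15


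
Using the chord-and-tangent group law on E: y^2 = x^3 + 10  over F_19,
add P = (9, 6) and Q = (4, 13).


P != Q, so use the chord formula.
s = (y2 - y1) / (x2 - x1) = (7) / (14) mod 19 = 10
x3 = s^2 - x1 - x2 mod 19 = 10^2 - 9 - 4 = 11
y3 = s (x1 - x3) - y1 mod 19 = 10 * (9 - 11) - 6 = 12

P + Q = (11, 12)


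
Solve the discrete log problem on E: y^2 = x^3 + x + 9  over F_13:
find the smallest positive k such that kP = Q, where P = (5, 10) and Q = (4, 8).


Enumerate multiples of P until we hit Q = (4, 8):
  1P = (5, 10)
  2P = (6, 7)
  3P = (11, 8)
  4P = (0, 10)
  5P = (8, 3)
  6P = (4, 5)
  7P = (3, 0)
  8P = (4, 8)
Match found at i = 8.

k = 8


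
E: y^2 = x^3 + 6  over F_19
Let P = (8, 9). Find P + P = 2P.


Doubling: s = (3 x1^2 + a) / (2 y1)
s = (3*8^2 + 0) / (2*9) mod 19 = 17
x3 = s^2 - 2 x1 mod 19 = 17^2 - 2*8 = 7
y3 = s (x1 - x3) - y1 mod 19 = 17 * (8 - 7) - 9 = 8

2P = (7, 8)


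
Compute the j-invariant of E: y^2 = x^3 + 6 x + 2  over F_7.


Delta = -16(4 a^3 + 27 b^2) mod 7 = 2
-1728 * (4 a)^3 = -1728 * (4*6)^3 mod 7 = 6
j = 6 * 2^(-1) mod 7 = 3

j = 3 (mod 7)


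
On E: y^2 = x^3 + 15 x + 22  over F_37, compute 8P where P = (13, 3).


k = 8 = 1000_2 (binary, LSB first: 0001)
Double-and-add from P = (13, 3):
  bit 0 = 0: acc unchanged = O
  bit 1 = 0: acc unchanged = O
  bit 2 = 0: acc unchanged = O
  bit 3 = 1: acc = O + (14, 33) = (14, 33)

8P = (14, 33)


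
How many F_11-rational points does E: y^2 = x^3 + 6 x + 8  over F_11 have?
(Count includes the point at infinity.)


For each x in F_11, count y with y^2 = x^3 + 6 x + 8 mod 11:
  x = 1: RHS = 4, y in [2, 9]  -> 2 point(s)
  x = 3: RHS = 9, y in [3, 8]  -> 2 point(s)
  x = 5: RHS = 9, y in [3, 8]  -> 2 point(s)
  x = 10: RHS = 1, y in [1, 10]  -> 2 point(s)
Affine points: 8. Add the point at infinity: total = 9.

#E(F_11) = 9


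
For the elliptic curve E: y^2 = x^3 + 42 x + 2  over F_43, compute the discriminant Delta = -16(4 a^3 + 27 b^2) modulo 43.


4 a^3 + 27 b^2 = 4*42^3 + 27*2^2 = 296352 + 108 = 296460
Delta = -16 * (296460) = -4743360
Delta mod 43 = 13

Delta = 13 (mod 43)


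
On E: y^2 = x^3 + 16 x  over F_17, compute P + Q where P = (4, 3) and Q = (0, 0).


P != Q, so use the chord formula.
s = (y2 - y1) / (x2 - x1) = (14) / (13) mod 17 = 5
x3 = s^2 - x1 - x2 mod 17 = 5^2 - 4 - 0 = 4
y3 = s (x1 - x3) - y1 mod 17 = 5 * (4 - 4) - 3 = 14

P + Q = (4, 14)


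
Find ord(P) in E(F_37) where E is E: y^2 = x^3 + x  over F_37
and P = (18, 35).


Compute successive multiples of P until we hit O:
  1P = (18, 35)
  2P = (34, 9)
  3P = (31, 0)
  4P = (34, 28)
  5P = (18, 2)
  6P = O

ord(P) = 6


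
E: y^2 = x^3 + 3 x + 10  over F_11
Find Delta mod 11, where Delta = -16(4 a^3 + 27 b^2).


4 a^3 + 27 b^2 = 4*3^3 + 27*10^2 = 108 + 2700 = 2808
Delta = -16 * (2808) = -44928
Delta mod 11 = 7

Delta = 7 (mod 11)


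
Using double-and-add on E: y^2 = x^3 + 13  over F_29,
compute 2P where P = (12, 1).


k = 2 = 10_2 (binary, LSB first: 01)
Double-and-add from P = (12, 1):
  bit 0 = 0: acc unchanged = O
  bit 1 = 1: acc = O + (0, 10) = (0, 10)

2P = (0, 10)


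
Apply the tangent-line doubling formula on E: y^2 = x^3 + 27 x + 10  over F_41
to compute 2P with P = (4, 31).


Doubling: s = (3 x1^2 + a) / (2 y1)
s = (3*4^2 + 27) / (2*31) mod 41 = 27
x3 = s^2 - 2 x1 mod 41 = 27^2 - 2*4 = 24
y3 = s (x1 - x3) - y1 mod 41 = 27 * (4 - 24) - 31 = 3

2P = (24, 3)


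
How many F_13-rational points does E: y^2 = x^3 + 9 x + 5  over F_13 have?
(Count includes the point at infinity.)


For each x in F_13, count y with y^2 = x^3 + 9 x + 5 mod 13:
  x = 4: RHS = 1, y in [1, 12]  -> 2 point(s)
  x = 8: RHS = 4, y in [2, 11]  -> 2 point(s)
  x = 9: RHS = 9, y in [3, 10]  -> 2 point(s)
  x = 10: RHS = 3, y in [4, 9]  -> 2 point(s)
Affine points: 8. Add the point at infinity: total = 9.

#E(F_13) = 9


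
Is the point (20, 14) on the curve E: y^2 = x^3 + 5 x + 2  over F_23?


Check whether y^2 = x^3 + 5 x + 2 (mod 23) for (x, y) = (20, 14).
LHS: y^2 = 14^2 mod 23 = 12
RHS: x^3 + 5 x + 2 = 20^3 + 5*20 + 2 mod 23 = 6
LHS != RHS

No, not on the curve


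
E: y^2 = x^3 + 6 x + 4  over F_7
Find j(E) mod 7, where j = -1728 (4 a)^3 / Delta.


Delta = -16(4 a^3 + 27 b^2) mod 7 = 5
-1728 * (4 a)^3 = -1728 * (4*6)^3 mod 7 = 6
j = 6 * 5^(-1) mod 7 = 4

j = 4 (mod 7)


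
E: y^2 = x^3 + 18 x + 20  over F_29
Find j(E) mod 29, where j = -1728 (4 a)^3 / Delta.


Delta = -16(4 a^3 + 27 b^2) mod 29 = 22
-1728 * (4 a)^3 = -1728 * (4*18)^3 mod 29 = 13
j = 13 * 22^(-1) mod 29 = 23

j = 23 (mod 29)


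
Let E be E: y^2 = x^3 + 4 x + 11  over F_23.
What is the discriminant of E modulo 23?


4 a^3 + 27 b^2 = 4*4^3 + 27*11^2 = 256 + 3267 = 3523
Delta = -16 * (3523) = -56368
Delta mod 23 = 5

Delta = 5 (mod 23)


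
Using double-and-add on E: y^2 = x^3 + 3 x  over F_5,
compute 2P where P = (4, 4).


k = 2 = 10_2 (binary, LSB first: 01)
Double-and-add from P = (4, 4):
  bit 0 = 0: acc unchanged = O
  bit 1 = 1: acc = O + (1, 2) = (1, 2)

2P = (1, 2)


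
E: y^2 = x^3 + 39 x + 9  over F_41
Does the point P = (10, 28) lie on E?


Check whether y^2 = x^3 + 39 x + 9 (mod 41) for (x, y) = (10, 28).
LHS: y^2 = 28^2 mod 41 = 5
RHS: x^3 + 39 x + 9 = 10^3 + 39*10 + 9 mod 41 = 5
LHS = RHS

Yes, on the curve


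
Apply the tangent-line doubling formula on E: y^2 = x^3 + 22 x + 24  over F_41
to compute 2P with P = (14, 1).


Doubling: s = (3 x1^2 + a) / (2 y1)
s = (3*14^2 + 22) / (2*1) mod 41 = 18
x3 = s^2 - 2 x1 mod 41 = 18^2 - 2*14 = 9
y3 = s (x1 - x3) - y1 mod 41 = 18 * (14 - 9) - 1 = 7

2P = (9, 7)


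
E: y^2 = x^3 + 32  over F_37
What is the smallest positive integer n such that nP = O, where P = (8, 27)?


Compute successive multiples of P until we hit O:
  1P = (8, 27)
  2P = (14, 1)
  3P = (5, 34)
  4P = (13, 34)
  5P = (15, 15)
  6P = (26, 25)
  7P = (19, 3)
  8P = (1, 25)
  ... (continuing to 37P)
  37P = O

ord(P) = 37


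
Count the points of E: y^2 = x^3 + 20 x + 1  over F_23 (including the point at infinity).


For each x in F_23, count y with y^2 = x^3 + 20 x + 1 mod 23:
  x = 0: RHS = 1, y in [1, 22]  -> 2 point(s)
  x = 2: RHS = 3, y in [7, 16]  -> 2 point(s)
  x = 7: RHS = 1, y in [1, 22]  -> 2 point(s)
  x = 8: RHS = 6, y in [11, 12]  -> 2 point(s)
  x = 9: RHS = 13, y in [6, 17]  -> 2 point(s)
  x = 14: RHS = 12, y in [9, 14]  -> 2 point(s)
  x = 16: RHS = 1, y in [1, 22]  -> 2 point(s)
  x = 18: RHS = 6, y in [11, 12]  -> 2 point(s)
  x = 19: RHS = 18, y in [8, 15]  -> 2 point(s)
  x = 20: RHS = 6, y in [11, 12]  -> 2 point(s)
  x = 22: RHS = 3, y in [7, 16]  -> 2 point(s)
Affine points: 22. Add the point at infinity: total = 23.

#E(F_23) = 23


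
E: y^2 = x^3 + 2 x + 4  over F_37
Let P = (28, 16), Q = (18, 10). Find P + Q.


P != Q, so use the chord formula.
s = (y2 - y1) / (x2 - x1) = (31) / (27) mod 37 = 8
x3 = s^2 - x1 - x2 mod 37 = 8^2 - 28 - 18 = 18
y3 = s (x1 - x3) - y1 mod 37 = 8 * (28 - 18) - 16 = 27

P + Q = (18, 27)


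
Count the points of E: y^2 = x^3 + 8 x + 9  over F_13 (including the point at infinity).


For each x in F_13, count y with y^2 = x^3 + 8 x + 9 mod 13:
  x = 0: RHS = 9, y in [3, 10]  -> 2 point(s)
  x = 4: RHS = 1, y in [1, 12]  -> 2 point(s)
  x = 6: RHS = 0, y in [0]  -> 1 point(s)
  x = 8: RHS = 0, y in [0]  -> 1 point(s)
  x = 9: RHS = 4, y in [2, 11]  -> 2 point(s)
  x = 10: RHS = 10, y in [6, 7]  -> 2 point(s)
  x = 12: RHS = 0, y in [0]  -> 1 point(s)
Affine points: 11. Add the point at infinity: total = 12.

#E(F_13) = 12


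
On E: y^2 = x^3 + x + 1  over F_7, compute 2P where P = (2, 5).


Doubling: s = (3 x1^2 + a) / (2 y1)
s = (3*2^2 + 1) / (2*5) mod 7 = 2
x3 = s^2 - 2 x1 mod 7 = 2^2 - 2*2 = 0
y3 = s (x1 - x3) - y1 mod 7 = 2 * (2 - 0) - 5 = 6

2P = (0, 6)


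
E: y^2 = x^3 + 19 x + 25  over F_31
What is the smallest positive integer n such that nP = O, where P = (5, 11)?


Compute successive multiples of P until we hit O:
  1P = (5, 11)
  2P = (8, 10)
  3P = (25, 6)
  4P = (3, 4)
  5P = (12, 11)
  6P = (14, 20)
  7P = (13, 12)
  8P = (29, 17)
  ... (continuing to 37P)
  37P = O

ord(P) = 37


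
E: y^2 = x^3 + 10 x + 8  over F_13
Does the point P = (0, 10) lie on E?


Check whether y^2 = x^3 + 10 x + 8 (mod 13) for (x, y) = (0, 10).
LHS: y^2 = 10^2 mod 13 = 9
RHS: x^3 + 10 x + 8 = 0^3 + 10*0 + 8 mod 13 = 8
LHS != RHS

No, not on the curve


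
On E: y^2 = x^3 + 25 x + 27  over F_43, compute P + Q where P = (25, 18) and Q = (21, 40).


P != Q, so use the chord formula.
s = (y2 - y1) / (x2 - x1) = (22) / (39) mod 43 = 16
x3 = s^2 - x1 - x2 mod 43 = 16^2 - 25 - 21 = 38
y3 = s (x1 - x3) - y1 mod 43 = 16 * (25 - 38) - 18 = 32

P + Q = (38, 32)


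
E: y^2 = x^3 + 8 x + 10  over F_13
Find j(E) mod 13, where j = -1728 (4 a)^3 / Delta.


Delta = -16(4 a^3 + 27 b^2) mod 13 = 4
-1728 * (4 a)^3 = -1728 * (4*8)^3 mod 13 = 8
j = 8 * 4^(-1) mod 13 = 2

j = 2 (mod 13)


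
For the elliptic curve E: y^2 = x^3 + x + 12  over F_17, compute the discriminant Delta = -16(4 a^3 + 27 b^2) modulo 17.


4 a^3 + 27 b^2 = 4*1^3 + 27*12^2 = 4 + 3888 = 3892
Delta = -16 * (3892) = -62272
Delta mod 17 = 16

Delta = 16 (mod 17)


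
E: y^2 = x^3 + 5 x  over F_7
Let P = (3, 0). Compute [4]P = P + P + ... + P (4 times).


k = 4 = 100_2 (binary, LSB first: 001)
Double-and-add from P = (3, 0):
  bit 0 = 0: acc unchanged = O
  bit 1 = 0: acc unchanged = O
  bit 2 = 1: acc = O + O = O

4P = O


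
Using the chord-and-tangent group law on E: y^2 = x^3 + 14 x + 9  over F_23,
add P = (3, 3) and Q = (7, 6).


P != Q, so use the chord formula.
s = (y2 - y1) / (x2 - x1) = (3) / (4) mod 23 = 18
x3 = s^2 - x1 - x2 mod 23 = 18^2 - 3 - 7 = 15
y3 = s (x1 - x3) - y1 mod 23 = 18 * (3 - 15) - 3 = 11

P + Q = (15, 11)


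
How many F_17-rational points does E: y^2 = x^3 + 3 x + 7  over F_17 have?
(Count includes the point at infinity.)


For each x in F_17, count y with y^2 = x^3 + 3 x + 7 mod 17:
  x = 2: RHS = 4, y in [2, 15]  -> 2 point(s)
  x = 3: RHS = 9, y in [3, 14]  -> 2 point(s)
  x = 4: RHS = 15, y in [7, 10]  -> 2 point(s)
  x = 8: RHS = 16, y in [4, 13]  -> 2 point(s)
  x = 9: RHS = 15, y in [7, 10]  -> 2 point(s)
  x = 10: RHS = 0, y in [0]  -> 1 point(s)
  x = 13: RHS = 16, y in [4, 13]  -> 2 point(s)
Affine points: 13. Add the point at infinity: total = 14.

#E(F_17) = 14


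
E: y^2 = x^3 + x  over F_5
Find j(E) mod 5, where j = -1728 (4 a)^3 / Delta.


Delta = -16(4 a^3 + 27 b^2) mod 5 = 1
-1728 * (4 a)^3 = -1728 * (4*1)^3 mod 5 = 3
j = 3 * 1^(-1) mod 5 = 3

j = 3 (mod 5)


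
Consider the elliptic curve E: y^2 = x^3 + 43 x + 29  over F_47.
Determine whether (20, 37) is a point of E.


Check whether y^2 = x^3 + 43 x + 29 (mod 47) for (x, y) = (20, 37).
LHS: y^2 = 37^2 mod 47 = 6
RHS: x^3 + 43 x + 29 = 20^3 + 43*20 + 29 mod 47 = 6
LHS = RHS

Yes, on the curve


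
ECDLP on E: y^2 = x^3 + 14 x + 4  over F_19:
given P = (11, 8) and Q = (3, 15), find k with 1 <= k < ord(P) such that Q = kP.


Enumerate multiples of P until we hit Q = (3, 15):
  1P = (11, 8)
  2P = (17, 5)
  3P = (15, 13)
  4P = (10, 17)
  5P = (3, 15)
Match found at i = 5.

k = 5


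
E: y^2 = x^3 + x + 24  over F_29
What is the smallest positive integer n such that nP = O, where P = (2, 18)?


Compute successive multiples of P until we hit O:
  1P = (2, 18)
  2P = (3, 5)
  3P = (19, 0)
  4P = (3, 24)
  5P = (2, 11)
  6P = O

ord(P) = 6


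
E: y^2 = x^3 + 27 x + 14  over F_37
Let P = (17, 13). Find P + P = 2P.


Doubling: s = (3 x1^2 + a) / (2 y1)
s = (3*17^2 + 27) / (2*13) mod 37 = 23
x3 = s^2 - 2 x1 mod 37 = 23^2 - 2*17 = 14
y3 = s (x1 - x3) - y1 mod 37 = 23 * (17 - 14) - 13 = 19

2P = (14, 19)


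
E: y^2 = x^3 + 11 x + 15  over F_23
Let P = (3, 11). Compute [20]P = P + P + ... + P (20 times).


k = 20 = 10100_2 (binary, LSB first: 00101)
Double-and-add from P = (3, 11):
  bit 0 = 0: acc unchanged = O
  bit 1 = 0: acc unchanged = O
  bit 2 = 1: acc = O + (17, 20) = (17, 20)
  bit 3 = 0: acc unchanged = (17, 20)
  bit 4 = 1: acc = (17, 20) + (11, 15) = (4, 10)

20P = (4, 10)


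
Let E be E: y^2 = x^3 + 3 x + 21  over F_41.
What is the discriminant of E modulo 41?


4 a^3 + 27 b^2 = 4*3^3 + 27*21^2 = 108 + 11907 = 12015
Delta = -16 * (12015) = -192240
Delta mod 41 = 9

Delta = 9 (mod 41)


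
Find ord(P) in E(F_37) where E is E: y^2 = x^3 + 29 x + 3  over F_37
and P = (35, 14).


Compute successive multiples of P until we hit O:
  1P = (35, 14)
  2P = (1, 12)
  3P = (22, 2)
  4P = (8, 28)
  5P = (30, 30)
  6P = (0, 22)
  7P = (18, 17)
  8P = (25, 6)
  ... (continuing to 17P)
  17P = O

ord(P) = 17


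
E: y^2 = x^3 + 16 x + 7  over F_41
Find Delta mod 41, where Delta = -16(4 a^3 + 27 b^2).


4 a^3 + 27 b^2 = 4*16^3 + 27*7^2 = 16384 + 1323 = 17707
Delta = -16 * (17707) = -283312
Delta mod 41 = 39

Delta = 39 (mod 41)


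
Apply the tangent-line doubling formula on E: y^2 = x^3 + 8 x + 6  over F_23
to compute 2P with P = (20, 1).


Doubling: s = (3 x1^2 + a) / (2 y1)
s = (3*20^2 + 8) / (2*1) mod 23 = 6
x3 = s^2 - 2 x1 mod 23 = 6^2 - 2*20 = 19
y3 = s (x1 - x3) - y1 mod 23 = 6 * (20 - 19) - 1 = 5

2P = (19, 5)


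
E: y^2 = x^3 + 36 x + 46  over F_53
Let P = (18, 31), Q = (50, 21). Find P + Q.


P != Q, so use the chord formula.
s = (y2 - y1) / (x2 - x1) = (43) / (32) mod 53 = 3
x3 = s^2 - x1 - x2 mod 53 = 3^2 - 18 - 50 = 47
y3 = s (x1 - x3) - y1 mod 53 = 3 * (18 - 47) - 31 = 41

P + Q = (47, 41)


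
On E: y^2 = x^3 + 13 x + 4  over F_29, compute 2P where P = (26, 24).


k = 2 = 10_2 (binary, LSB first: 01)
Double-and-add from P = (26, 24):
  bit 0 = 0: acc unchanged = O
  bit 1 = 1: acc = O + (22, 18) = (22, 18)

2P = (22, 18)


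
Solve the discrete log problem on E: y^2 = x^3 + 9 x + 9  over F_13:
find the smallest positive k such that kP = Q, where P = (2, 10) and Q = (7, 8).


Enumerate multiples of P until we hit Q = (7, 8):
  1P = (2, 10)
  2P = (5, 7)
  3P = (7, 8)
Match found at i = 3.

k = 3


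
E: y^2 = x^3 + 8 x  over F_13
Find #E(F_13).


For each x in F_13, count y with y^2 = x^3 + 8 x + 0 mod 13:
  x = 0: RHS = 0, y in [0]  -> 1 point(s)
  x = 1: RHS = 9, y in [3, 10]  -> 2 point(s)
  x = 3: RHS = 12, y in [5, 8]  -> 2 point(s)
  x = 5: RHS = 9, y in [3, 10]  -> 2 point(s)
  x = 6: RHS = 4, y in [2, 11]  -> 2 point(s)
  x = 7: RHS = 9, y in [3, 10]  -> 2 point(s)
  x = 8: RHS = 4, y in [2, 11]  -> 2 point(s)
  x = 10: RHS = 1, y in [1, 12]  -> 2 point(s)
  x = 12: RHS = 4, y in [2, 11]  -> 2 point(s)
Affine points: 17. Add the point at infinity: total = 18.

#E(F_13) = 18


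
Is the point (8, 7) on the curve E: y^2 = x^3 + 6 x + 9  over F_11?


Check whether y^2 = x^3 + 6 x + 9 (mod 11) for (x, y) = (8, 7).
LHS: y^2 = 7^2 mod 11 = 5
RHS: x^3 + 6 x + 9 = 8^3 + 6*8 + 9 mod 11 = 8
LHS != RHS

No, not on the curve


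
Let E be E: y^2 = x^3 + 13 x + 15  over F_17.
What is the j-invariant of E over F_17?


Delta = -16(4 a^3 + 27 b^2) mod 17 = 5
-1728 * (4 a)^3 = -1728 * (4*13)^3 mod 17 = 6
j = 6 * 5^(-1) mod 17 = 8

j = 8 (mod 17)


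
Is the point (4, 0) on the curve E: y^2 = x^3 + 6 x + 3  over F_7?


Check whether y^2 = x^3 + 6 x + 3 (mod 7) for (x, y) = (4, 0).
LHS: y^2 = 0^2 mod 7 = 0
RHS: x^3 + 6 x + 3 = 4^3 + 6*4 + 3 mod 7 = 0
LHS = RHS

Yes, on the curve


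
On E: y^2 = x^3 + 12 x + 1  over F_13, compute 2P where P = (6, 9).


Doubling: s = (3 x1^2 + a) / (2 y1)
s = (3*6^2 + 12) / (2*9) mod 13 = 11
x3 = s^2 - 2 x1 mod 13 = 11^2 - 2*6 = 5
y3 = s (x1 - x3) - y1 mod 13 = 11 * (6 - 5) - 9 = 2

2P = (5, 2)


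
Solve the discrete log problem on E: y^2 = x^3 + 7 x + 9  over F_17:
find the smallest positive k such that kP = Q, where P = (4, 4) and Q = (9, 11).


Enumerate multiples of P until we hit Q = (9, 11):
  1P = (4, 4)
  2P = (5, 4)
  3P = (8, 13)
  4P = (9, 6)
  5P = (13, 6)
  6P = (16, 16)
  7P = (15, 2)
  8P = (0, 3)
  9P = (12, 11)
  10P = (10, 12)
  11P = (1, 0)
  12P = (10, 5)
  13P = (12, 6)
  14P = (0, 14)
  15P = (15, 15)
  16P = (16, 1)
  17P = (13, 11)
  18P = (9, 11)
Match found at i = 18.

k = 18


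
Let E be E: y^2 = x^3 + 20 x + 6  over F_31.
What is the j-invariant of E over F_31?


Delta = -16(4 a^3 + 27 b^2) mod 31 = 6
-1728 * (4 a)^3 = -1728 * (4*20)^3 mod 31 = 1
j = 1 * 6^(-1) mod 31 = 26

j = 26 (mod 31)


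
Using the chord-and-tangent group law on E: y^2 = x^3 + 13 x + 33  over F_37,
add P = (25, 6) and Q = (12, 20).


P != Q, so use the chord formula.
s = (y2 - y1) / (x2 - x1) = (14) / (24) mod 37 = 16
x3 = s^2 - x1 - x2 mod 37 = 16^2 - 25 - 12 = 34
y3 = s (x1 - x3) - y1 mod 37 = 16 * (25 - 34) - 6 = 35

P + Q = (34, 35)


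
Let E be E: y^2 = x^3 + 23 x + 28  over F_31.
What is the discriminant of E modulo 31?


4 a^3 + 27 b^2 = 4*23^3 + 27*28^2 = 48668 + 21168 = 69836
Delta = -16 * (69836) = -1117376
Delta mod 31 = 19

Delta = 19 (mod 31)


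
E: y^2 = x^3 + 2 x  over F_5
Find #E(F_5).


For each x in F_5, count y with y^2 = x^3 + 2 x + 0 mod 5:
  x = 0: RHS = 0, y in [0]  -> 1 point(s)
Affine points: 1. Add the point at infinity: total = 2.

#E(F_5) = 2


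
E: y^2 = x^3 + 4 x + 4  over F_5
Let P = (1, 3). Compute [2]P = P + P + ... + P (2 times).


k = 2 = 10_2 (binary, LSB first: 01)
Double-and-add from P = (1, 3):
  bit 0 = 0: acc unchanged = O
  bit 1 = 1: acc = O + (2, 0) = (2, 0)

2P = (2, 0)


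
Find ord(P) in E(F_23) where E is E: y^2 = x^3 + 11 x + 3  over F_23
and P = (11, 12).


Compute successive multiples of P until we hit O:
  1P = (11, 12)
  2P = (14, 16)
  3P = (10, 20)
  4P = (20, 14)
  5P = (0, 16)
  6P = (7, 20)
  7P = (9, 7)
  8P = (15, 1)
  ... (continuing to 20P)
  20P = O

ord(P) = 20


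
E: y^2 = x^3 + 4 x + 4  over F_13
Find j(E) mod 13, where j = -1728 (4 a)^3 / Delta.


Delta = -16(4 a^3 + 27 b^2) mod 13 = 3
-1728 * (4 a)^3 = -1728 * (4*4)^3 mod 13 = 1
j = 1 * 3^(-1) mod 13 = 9

j = 9 (mod 13)


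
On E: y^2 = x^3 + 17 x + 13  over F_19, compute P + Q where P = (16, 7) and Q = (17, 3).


P != Q, so use the chord formula.
s = (y2 - y1) / (x2 - x1) = (15) / (1) mod 19 = 15
x3 = s^2 - x1 - x2 mod 19 = 15^2 - 16 - 17 = 2
y3 = s (x1 - x3) - y1 mod 19 = 15 * (16 - 2) - 7 = 13

P + Q = (2, 13)


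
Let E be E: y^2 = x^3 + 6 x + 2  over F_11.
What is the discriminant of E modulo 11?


4 a^3 + 27 b^2 = 4*6^3 + 27*2^2 = 864 + 108 = 972
Delta = -16 * (972) = -15552
Delta mod 11 = 2

Delta = 2 (mod 11)


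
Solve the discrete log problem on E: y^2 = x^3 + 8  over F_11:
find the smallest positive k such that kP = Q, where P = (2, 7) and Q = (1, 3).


Enumerate multiples of P until we hit Q = (1, 3):
  1P = (2, 7)
  2P = (1, 8)
  3P = (9, 0)
  4P = (1, 3)
Match found at i = 4.

k = 4


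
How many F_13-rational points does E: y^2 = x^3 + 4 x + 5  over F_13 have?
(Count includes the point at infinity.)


For each x in F_13, count y with y^2 = x^3 + 4 x + 5 mod 13:
  x = 1: RHS = 10, y in [6, 7]  -> 2 point(s)
  x = 7: RHS = 12, y in [5, 8]  -> 2 point(s)
  x = 8: RHS = 3, y in [4, 9]  -> 2 point(s)
  x = 9: RHS = 3, y in [4, 9]  -> 2 point(s)
  x = 12: RHS = 0, y in [0]  -> 1 point(s)
Affine points: 9. Add the point at infinity: total = 10.

#E(F_13) = 10


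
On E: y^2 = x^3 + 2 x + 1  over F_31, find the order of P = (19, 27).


Compute successive multiples of P until we hit O:
  1P = (19, 27)
  2P = (24, 4)
  3P = (29, 19)
  4P = (1, 2)
  5P = (18, 14)
  6P = (8, 23)
  7P = (9, 2)
  8P = (17, 9)
  ... (continuing to 24P)
  24P = O

ord(P) = 24


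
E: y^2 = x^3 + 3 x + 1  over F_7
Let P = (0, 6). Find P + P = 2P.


Doubling: s = (3 x1^2 + a) / (2 y1)
s = (3*0^2 + 3) / (2*6) mod 7 = 2
x3 = s^2 - 2 x1 mod 7 = 2^2 - 2*0 = 4
y3 = s (x1 - x3) - y1 mod 7 = 2 * (0 - 4) - 6 = 0

2P = (4, 0)


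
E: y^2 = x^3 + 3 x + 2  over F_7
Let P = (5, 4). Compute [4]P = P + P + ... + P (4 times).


k = 4 = 100_2 (binary, LSB first: 001)
Double-and-add from P = (5, 4):
  bit 0 = 0: acc unchanged = O
  bit 1 = 0: acc unchanged = O
  bit 2 = 1: acc = O + (5, 4) = (5, 4)

4P = (5, 4)


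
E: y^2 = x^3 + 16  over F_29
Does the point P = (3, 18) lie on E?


Check whether y^2 = x^3 + 0 x + 16 (mod 29) for (x, y) = (3, 18).
LHS: y^2 = 18^2 mod 29 = 5
RHS: x^3 + 0 x + 16 = 3^3 + 0*3 + 16 mod 29 = 14
LHS != RHS

No, not on the curve


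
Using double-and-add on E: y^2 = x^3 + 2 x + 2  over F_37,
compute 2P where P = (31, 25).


k = 2 = 10_2 (binary, LSB first: 01)
Double-and-add from P = (31, 25):
  bit 0 = 0: acc unchanged = O
  bit 1 = 1: acc = O + (5, 10) = (5, 10)

2P = (5, 10)


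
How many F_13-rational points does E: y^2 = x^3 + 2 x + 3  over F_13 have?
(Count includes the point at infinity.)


For each x in F_13, count y with y^2 = x^3 + 2 x + 3 mod 13:
  x = 0: RHS = 3, y in [4, 9]  -> 2 point(s)
  x = 3: RHS = 10, y in [6, 7]  -> 2 point(s)
  x = 4: RHS = 10, y in [6, 7]  -> 2 point(s)
  x = 6: RHS = 10, y in [6, 7]  -> 2 point(s)
  x = 7: RHS = 9, y in [3, 10]  -> 2 point(s)
  x = 9: RHS = 9, y in [3, 10]  -> 2 point(s)
  x = 10: RHS = 9, y in [3, 10]  -> 2 point(s)
  x = 11: RHS = 4, y in [2, 11]  -> 2 point(s)
  x = 12: RHS = 0, y in [0]  -> 1 point(s)
Affine points: 17. Add the point at infinity: total = 18.

#E(F_13) = 18


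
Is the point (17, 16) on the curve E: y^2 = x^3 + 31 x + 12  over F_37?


Check whether y^2 = x^3 + 31 x + 12 (mod 37) for (x, y) = (17, 16).
LHS: y^2 = 16^2 mod 37 = 34
RHS: x^3 + 31 x + 12 = 17^3 + 31*17 + 12 mod 37 = 13
LHS != RHS

No, not on the curve


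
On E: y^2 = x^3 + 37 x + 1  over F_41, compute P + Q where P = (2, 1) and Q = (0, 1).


P != Q, so use the chord formula.
s = (y2 - y1) / (x2 - x1) = (0) / (39) mod 41 = 0
x3 = s^2 - x1 - x2 mod 41 = 0^2 - 2 - 0 = 39
y3 = s (x1 - x3) - y1 mod 41 = 0 * (2 - 39) - 1 = 40

P + Q = (39, 40)


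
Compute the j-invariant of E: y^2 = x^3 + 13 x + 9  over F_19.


Delta = -16(4 a^3 + 27 b^2) mod 19 = 17
-1728 * (4 a)^3 = -1728 * (4*13)^3 mod 19 = 8
j = 8 * 17^(-1) mod 19 = 15

j = 15 (mod 19)


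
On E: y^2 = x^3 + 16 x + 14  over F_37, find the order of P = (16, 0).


Compute successive multiples of P until we hit O:
  1P = (16, 0)
  2P = O

ord(P) = 2


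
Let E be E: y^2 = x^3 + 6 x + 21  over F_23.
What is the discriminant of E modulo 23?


4 a^3 + 27 b^2 = 4*6^3 + 27*21^2 = 864 + 11907 = 12771
Delta = -16 * (12771) = -204336
Delta mod 23 = 19

Delta = 19 (mod 23)


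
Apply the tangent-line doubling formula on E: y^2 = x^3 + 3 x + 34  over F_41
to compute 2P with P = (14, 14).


Doubling: s = (3 x1^2 + a) / (2 y1)
s = (3*14^2 + 3) / (2*14) mod 41 = 5
x3 = s^2 - 2 x1 mod 41 = 5^2 - 2*14 = 38
y3 = s (x1 - x3) - y1 mod 41 = 5 * (14 - 38) - 14 = 30

2P = (38, 30)


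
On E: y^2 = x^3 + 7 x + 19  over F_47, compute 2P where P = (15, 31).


Doubling: s = (3 x1^2 + a) / (2 y1)
s = (3*15^2 + 7) / (2*31) mod 47 = 11
x3 = s^2 - 2 x1 mod 47 = 11^2 - 2*15 = 44
y3 = s (x1 - x3) - y1 mod 47 = 11 * (15 - 44) - 31 = 26

2P = (44, 26)


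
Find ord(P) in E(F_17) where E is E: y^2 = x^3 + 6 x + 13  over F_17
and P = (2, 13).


Compute successive multiples of P until we hit O:
  1P = (2, 13)
  2P = (0, 8)
  3P = (0, 9)
  4P = (2, 4)
  5P = O

ord(P) = 5


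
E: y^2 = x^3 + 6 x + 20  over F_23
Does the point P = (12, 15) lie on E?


Check whether y^2 = x^3 + 6 x + 20 (mod 23) for (x, y) = (12, 15).
LHS: y^2 = 15^2 mod 23 = 18
RHS: x^3 + 6 x + 20 = 12^3 + 6*12 + 20 mod 23 = 3
LHS != RHS

No, not on the curve


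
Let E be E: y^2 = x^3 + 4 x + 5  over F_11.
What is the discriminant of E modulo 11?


4 a^3 + 27 b^2 = 4*4^3 + 27*5^2 = 256 + 675 = 931
Delta = -16 * (931) = -14896
Delta mod 11 = 9

Delta = 9 (mod 11)


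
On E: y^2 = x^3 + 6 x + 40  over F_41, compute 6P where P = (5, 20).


k = 6 = 110_2 (binary, LSB first: 011)
Double-and-add from P = (5, 20):
  bit 0 = 0: acc unchanged = O
  bit 1 = 1: acc = O + (32, 35) = (32, 35)
  bit 2 = 1: acc = (32, 35) + (36, 7) = (22, 18)

6P = (22, 18)


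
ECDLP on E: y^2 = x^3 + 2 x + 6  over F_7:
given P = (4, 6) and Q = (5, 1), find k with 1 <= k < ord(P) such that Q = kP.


Enumerate multiples of P until we hit Q = (5, 1):
  1P = (4, 6)
  2P = (1, 3)
  3P = (3, 2)
  4P = (2, 2)
  5P = (5, 6)
  6P = (5, 1)
Match found at i = 6.

k = 6


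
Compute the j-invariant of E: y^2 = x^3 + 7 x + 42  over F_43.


Delta = -16(4 a^3 + 27 b^2) mod 43 = 19
-1728 * (4 a)^3 = -1728 * (4*7)^3 mod 43 = 39
j = 39 * 19^(-1) mod 43 = 36

j = 36 (mod 43)


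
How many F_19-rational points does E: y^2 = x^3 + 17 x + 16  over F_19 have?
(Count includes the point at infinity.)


For each x in F_19, count y with y^2 = x^3 + 17 x + 16 mod 19:
  x = 0: RHS = 16, y in [4, 15]  -> 2 point(s)
  x = 2: RHS = 1, y in [1, 18]  -> 2 point(s)
  x = 5: RHS = 17, y in [6, 13]  -> 2 point(s)
  x = 6: RHS = 11, y in [7, 12]  -> 2 point(s)
  x = 9: RHS = 5, y in [9, 10]  -> 2 point(s)
  x = 15: RHS = 17, y in [6, 13]  -> 2 point(s)
  x = 18: RHS = 17, y in [6, 13]  -> 2 point(s)
Affine points: 14. Add the point at infinity: total = 15.

#E(F_19) = 15


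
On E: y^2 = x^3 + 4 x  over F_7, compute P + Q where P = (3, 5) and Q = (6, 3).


P != Q, so use the chord formula.
s = (y2 - y1) / (x2 - x1) = (5) / (3) mod 7 = 4
x3 = s^2 - x1 - x2 mod 7 = 4^2 - 3 - 6 = 0
y3 = s (x1 - x3) - y1 mod 7 = 4 * (3 - 0) - 5 = 0

P + Q = (0, 0)


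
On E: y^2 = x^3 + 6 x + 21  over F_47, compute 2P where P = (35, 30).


Doubling: s = (3 x1^2 + a) / (2 y1)
s = (3*35^2 + 6) / (2*30) mod 47 = 12
x3 = s^2 - 2 x1 mod 47 = 12^2 - 2*35 = 27
y3 = s (x1 - x3) - y1 mod 47 = 12 * (35 - 27) - 30 = 19

2P = (27, 19)


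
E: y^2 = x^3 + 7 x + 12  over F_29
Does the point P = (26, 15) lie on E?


Check whether y^2 = x^3 + 7 x + 12 (mod 29) for (x, y) = (26, 15).
LHS: y^2 = 15^2 mod 29 = 22
RHS: x^3 + 7 x + 12 = 26^3 + 7*26 + 12 mod 29 = 22
LHS = RHS

Yes, on the curve


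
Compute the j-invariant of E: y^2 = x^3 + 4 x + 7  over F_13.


Delta = -16(4 a^3 + 27 b^2) mod 13 = 8
-1728 * (4 a)^3 = -1728 * (4*4)^3 mod 13 = 1
j = 1 * 8^(-1) mod 13 = 5

j = 5 (mod 13)


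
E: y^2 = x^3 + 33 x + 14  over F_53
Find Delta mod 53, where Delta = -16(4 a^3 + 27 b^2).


4 a^3 + 27 b^2 = 4*33^3 + 27*14^2 = 143748 + 5292 = 149040
Delta = -16 * (149040) = -2384640
Delta mod 53 = 42

Delta = 42 (mod 53)


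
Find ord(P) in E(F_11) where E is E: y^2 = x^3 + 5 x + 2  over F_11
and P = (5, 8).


Compute successive multiples of P until we hit O:
  1P = (5, 8)
  2P = (4, 8)
  3P = (2, 3)
  4P = (8, 9)
  5P = (3, 0)
  6P = (8, 2)
  7P = (2, 8)
  8P = (4, 3)
  ... (continuing to 10P)
  10P = O

ord(P) = 10


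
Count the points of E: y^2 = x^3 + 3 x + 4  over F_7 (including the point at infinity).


For each x in F_7, count y with y^2 = x^3 + 3 x + 4 mod 7:
  x = 0: RHS = 4, y in [2, 5]  -> 2 point(s)
  x = 1: RHS = 1, y in [1, 6]  -> 2 point(s)
  x = 2: RHS = 4, y in [2, 5]  -> 2 point(s)
  x = 5: RHS = 4, y in [2, 5]  -> 2 point(s)
  x = 6: RHS = 0, y in [0]  -> 1 point(s)
Affine points: 9. Add the point at infinity: total = 10.

#E(F_7) = 10


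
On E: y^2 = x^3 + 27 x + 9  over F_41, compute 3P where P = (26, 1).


k = 3 = 11_2 (binary, LSB first: 11)
Double-and-add from P = (26, 1):
  bit 0 = 1: acc = O + (26, 1) = (26, 1)
  bit 1 = 1: acc = (26, 1) + (26, 40) = O

3P = O


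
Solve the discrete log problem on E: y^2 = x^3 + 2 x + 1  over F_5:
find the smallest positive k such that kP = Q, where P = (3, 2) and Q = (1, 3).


Enumerate multiples of P until we hit Q = (1, 3):
  1P = (3, 2)
  2P = (0, 1)
  3P = (1, 2)
  4P = (1, 3)
Match found at i = 4.

k = 4
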